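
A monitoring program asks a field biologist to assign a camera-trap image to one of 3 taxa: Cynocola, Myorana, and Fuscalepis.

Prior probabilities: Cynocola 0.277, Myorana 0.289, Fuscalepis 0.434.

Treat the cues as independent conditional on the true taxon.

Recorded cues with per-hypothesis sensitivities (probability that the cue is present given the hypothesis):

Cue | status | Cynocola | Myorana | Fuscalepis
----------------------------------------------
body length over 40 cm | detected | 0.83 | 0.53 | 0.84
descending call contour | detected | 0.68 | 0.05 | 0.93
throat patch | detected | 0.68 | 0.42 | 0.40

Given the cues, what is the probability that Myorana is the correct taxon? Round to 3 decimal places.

0.013

Multiply each prior by the joint likelihood of the cue pattern:
  Cynocola: 0.277 × 0.83 × 0.68 × 0.68 = 0.10631
  Myorana: 0.289 × 0.53 × 0.05 × 0.42 = 0.0032166
  Fuscalepis: 0.434 × 0.84 × 0.93 × 0.40 = 0.13562
Normalizing constant Z = 0.10631 + 0.0032166 + 0.13562 = 0.24514.
P(Myorana | evidence) = 0.0032166 / 0.24514 ≈ 0.013.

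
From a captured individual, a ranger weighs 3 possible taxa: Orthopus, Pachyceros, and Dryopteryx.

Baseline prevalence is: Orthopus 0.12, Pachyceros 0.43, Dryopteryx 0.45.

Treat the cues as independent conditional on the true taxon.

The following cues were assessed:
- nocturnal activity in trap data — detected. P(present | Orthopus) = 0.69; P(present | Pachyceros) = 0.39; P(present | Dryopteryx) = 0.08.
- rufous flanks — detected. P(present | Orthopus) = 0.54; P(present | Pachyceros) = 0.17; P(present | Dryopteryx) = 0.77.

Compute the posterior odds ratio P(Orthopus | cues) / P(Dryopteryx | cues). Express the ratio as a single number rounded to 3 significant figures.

Posterior odds equal prior odds times the likelihood ratio; only the two competing hypotheses matter.
  Orthopus: 0.12 × 0.69 × 0.54 = 0.044712
  Dryopteryx: 0.45 × 0.08 × 0.77 = 0.02772
Posterior odds = 0.044712 / 0.02772 ≈ 1.61.

1.61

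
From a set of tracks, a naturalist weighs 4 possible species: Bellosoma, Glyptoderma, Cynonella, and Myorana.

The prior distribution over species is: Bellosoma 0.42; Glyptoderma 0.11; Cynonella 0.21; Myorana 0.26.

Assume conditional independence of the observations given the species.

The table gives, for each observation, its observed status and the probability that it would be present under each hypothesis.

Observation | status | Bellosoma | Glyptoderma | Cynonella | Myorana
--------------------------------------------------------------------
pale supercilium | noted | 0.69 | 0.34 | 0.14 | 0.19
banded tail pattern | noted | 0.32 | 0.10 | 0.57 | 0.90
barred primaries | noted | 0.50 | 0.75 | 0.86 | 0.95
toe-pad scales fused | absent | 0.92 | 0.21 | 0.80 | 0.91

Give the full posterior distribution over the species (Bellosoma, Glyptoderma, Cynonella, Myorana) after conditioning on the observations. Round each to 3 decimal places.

Multiply each prior by the joint likelihood of the evidence pattern (using 1 − P(present | H) for each absent observation):
  Bellosoma: 0.42 × 0.69 × 0.32 × 0.50 × (1 − 0.92) = 0.0037094
  Glyptoderma: 0.11 × 0.34 × 0.10 × 0.75 × (1 − 0.21) = 0.002216
  Cynonella: 0.21 × 0.14 × 0.57 × 0.86 × (1 − 0.80) = 0.0028824
  Myorana: 0.26 × 0.19 × 0.90 × 0.95 × (1 − 0.91) = 0.0038013
Normalizing constant Z = 0.0037094 + 0.002216 + 0.0028824 + 0.0038013 = 0.012609.
P(Bellosoma | evidence) = 0.0037094 / 0.012609 ≈ 0.294
P(Glyptoderma | evidence) = 0.002216 / 0.012609 ≈ 0.176
P(Cynonella | evidence) = 0.0028824 / 0.012609 ≈ 0.229
P(Myorana | evidence) = 0.0038013 / 0.012609 ≈ 0.301

0.294, 0.176, 0.229, 0.301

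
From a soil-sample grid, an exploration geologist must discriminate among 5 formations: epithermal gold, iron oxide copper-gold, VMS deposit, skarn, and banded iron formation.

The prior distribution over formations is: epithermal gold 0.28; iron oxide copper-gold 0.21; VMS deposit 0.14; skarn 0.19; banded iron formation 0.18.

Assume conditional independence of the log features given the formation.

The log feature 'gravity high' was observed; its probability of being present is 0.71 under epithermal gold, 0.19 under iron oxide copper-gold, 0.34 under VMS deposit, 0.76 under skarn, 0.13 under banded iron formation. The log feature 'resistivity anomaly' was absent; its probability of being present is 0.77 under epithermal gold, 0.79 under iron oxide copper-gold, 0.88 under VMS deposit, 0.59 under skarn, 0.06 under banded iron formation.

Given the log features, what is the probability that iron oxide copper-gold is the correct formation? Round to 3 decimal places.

0.059

For each hypothesis, the unnormalized posterior weight is prior × product of the log feature likelihoods (using 1 − P(present | H) for each absent log feature):
  epithermal gold: 0.28 × 0.71 × (1 − 0.77) = 0.045724
  iron oxide copper-gold: 0.21 × 0.19 × (1 − 0.79) = 0.008379
  VMS deposit: 0.14 × 0.34 × (1 − 0.88) = 0.005712
  skarn: 0.19 × 0.76 × (1 − 0.59) = 0.059204
  banded iron formation: 0.18 × 0.13 × (1 − 0.06) = 0.021996
Normalizing constant Z = 0.045724 + 0.008379 + 0.005712 + 0.059204 + 0.021996 = 0.14102.
P(iron oxide copper-gold | evidence) = 0.008379 / 0.14102 ≈ 0.059.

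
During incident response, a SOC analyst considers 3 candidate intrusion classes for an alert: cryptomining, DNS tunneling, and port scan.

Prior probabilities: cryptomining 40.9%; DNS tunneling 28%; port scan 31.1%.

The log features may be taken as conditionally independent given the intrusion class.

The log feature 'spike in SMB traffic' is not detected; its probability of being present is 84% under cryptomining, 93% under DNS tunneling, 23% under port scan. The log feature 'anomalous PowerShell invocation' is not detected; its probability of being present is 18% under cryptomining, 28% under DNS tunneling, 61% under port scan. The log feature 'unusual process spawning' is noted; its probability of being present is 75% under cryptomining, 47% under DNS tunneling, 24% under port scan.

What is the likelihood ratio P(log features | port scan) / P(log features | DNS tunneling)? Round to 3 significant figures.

3.04

The Bayes factor is the ratio of the joint likelihoods of the log feature pattern under the two hypotheses (using 1 − P(present | H) for each absent log feature).
  port scan: (1 − 0.23) × (1 − 0.61) × 0.24 = 0.072072
  DNS tunneling: (1 − 0.93) × (1 − 0.28) × 0.47 = 0.023688
Bayes factor = 0.072072 / 0.023688 ≈ 3.04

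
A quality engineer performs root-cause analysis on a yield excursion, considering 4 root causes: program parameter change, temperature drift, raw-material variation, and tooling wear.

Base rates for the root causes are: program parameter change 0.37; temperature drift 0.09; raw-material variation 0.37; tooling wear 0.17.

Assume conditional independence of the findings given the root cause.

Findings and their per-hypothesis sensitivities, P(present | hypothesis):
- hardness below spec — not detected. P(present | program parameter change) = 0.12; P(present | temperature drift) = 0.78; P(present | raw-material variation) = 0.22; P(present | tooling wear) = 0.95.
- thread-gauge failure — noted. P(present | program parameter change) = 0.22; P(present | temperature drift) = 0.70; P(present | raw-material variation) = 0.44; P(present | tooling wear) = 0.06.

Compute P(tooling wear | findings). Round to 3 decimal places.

0.002

Multiply each prior by the joint likelihood of the evidence pattern (using 1 − P(present | H) for each absent finding):
  program parameter change: 0.37 × (1 − 0.12) × 0.22 = 0.071632
  temperature drift: 0.09 × (1 − 0.78) × 0.70 = 0.01386
  raw-material variation: 0.37 × (1 − 0.22) × 0.44 = 0.12698
  tooling wear: 0.17 × (1 − 0.95) × 0.06 = 0.00051
The unnormalized weights sum to 0.21299.
P(tooling wear | evidence) = 0.00051 / 0.21299 ≈ 0.002.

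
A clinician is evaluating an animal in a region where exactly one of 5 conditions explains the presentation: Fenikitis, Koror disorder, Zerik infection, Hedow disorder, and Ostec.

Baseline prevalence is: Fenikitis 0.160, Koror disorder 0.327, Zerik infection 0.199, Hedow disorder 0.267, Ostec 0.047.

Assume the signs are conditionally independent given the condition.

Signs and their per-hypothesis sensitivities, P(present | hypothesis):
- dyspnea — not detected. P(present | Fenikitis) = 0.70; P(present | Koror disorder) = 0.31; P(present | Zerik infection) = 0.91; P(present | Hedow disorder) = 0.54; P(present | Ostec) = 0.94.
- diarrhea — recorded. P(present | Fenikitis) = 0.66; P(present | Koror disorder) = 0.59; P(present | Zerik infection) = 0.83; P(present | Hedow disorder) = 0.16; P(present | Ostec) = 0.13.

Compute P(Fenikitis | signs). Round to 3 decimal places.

0.159

For each hypothesis, the unnormalized posterior weight is prior × product of the sign likelihoods (using 1 − P(present | H) for each absent sign):
  Fenikitis: 0.160 × (1 − 0.70) × 0.66 = 0.03168
  Koror disorder: 0.327 × (1 − 0.31) × 0.59 = 0.13312
  Zerik infection: 0.199 × (1 − 0.91) × 0.83 = 0.014865
  Hedow disorder: 0.267 × (1 − 0.54) × 0.16 = 0.019651
  Ostec: 0.047 × (1 − 0.94) × 0.13 = 0.0003666
Marginal likelihood of the evidence = 0.19968.
P(Fenikitis | evidence) = 0.03168 / 0.19968 ≈ 0.159.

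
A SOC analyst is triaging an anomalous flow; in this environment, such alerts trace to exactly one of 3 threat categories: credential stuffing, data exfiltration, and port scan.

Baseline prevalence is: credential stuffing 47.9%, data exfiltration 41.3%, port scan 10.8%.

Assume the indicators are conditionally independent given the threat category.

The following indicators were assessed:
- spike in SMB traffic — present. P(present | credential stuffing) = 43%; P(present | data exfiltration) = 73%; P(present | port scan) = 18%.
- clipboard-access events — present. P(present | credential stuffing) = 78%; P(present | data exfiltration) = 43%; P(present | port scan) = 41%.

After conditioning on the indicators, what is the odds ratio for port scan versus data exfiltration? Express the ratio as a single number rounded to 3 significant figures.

Unnormalized posterior weight (prior times the indicator likelihoods) for each of the two hypotheses:
  port scan: 0.108 × 0.18 × 0.41 = 0.0079704
  data exfiltration: 0.413 × 0.73 × 0.43 = 0.12964
Posterior odds = 0.0079704 / 0.12964 ≈ 0.0615.

0.0615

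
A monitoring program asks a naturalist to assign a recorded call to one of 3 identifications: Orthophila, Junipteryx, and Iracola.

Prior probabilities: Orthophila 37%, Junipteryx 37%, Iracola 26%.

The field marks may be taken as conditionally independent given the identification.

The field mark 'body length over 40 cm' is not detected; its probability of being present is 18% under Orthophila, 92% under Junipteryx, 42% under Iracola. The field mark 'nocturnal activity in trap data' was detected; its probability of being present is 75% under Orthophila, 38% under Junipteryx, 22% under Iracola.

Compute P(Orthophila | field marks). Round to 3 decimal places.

For each hypothesis, the unnormalized posterior weight is prior × product of the field mark likelihoods (using 1 − P(present | H) for each absent field mark):
  Orthophila: 0.37 × (1 − 0.18) × 0.75 = 0.22755
  Junipteryx: 0.37 × (1 − 0.92) × 0.38 = 0.011248
  Iracola: 0.26 × (1 − 0.42) × 0.22 = 0.033176
Normalizing constant Z = 0.22755 + 0.011248 + 0.033176 = 0.27197.
P(Orthophila | evidence) = 0.22755 / 0.27197 ≈ 0.837.

0.837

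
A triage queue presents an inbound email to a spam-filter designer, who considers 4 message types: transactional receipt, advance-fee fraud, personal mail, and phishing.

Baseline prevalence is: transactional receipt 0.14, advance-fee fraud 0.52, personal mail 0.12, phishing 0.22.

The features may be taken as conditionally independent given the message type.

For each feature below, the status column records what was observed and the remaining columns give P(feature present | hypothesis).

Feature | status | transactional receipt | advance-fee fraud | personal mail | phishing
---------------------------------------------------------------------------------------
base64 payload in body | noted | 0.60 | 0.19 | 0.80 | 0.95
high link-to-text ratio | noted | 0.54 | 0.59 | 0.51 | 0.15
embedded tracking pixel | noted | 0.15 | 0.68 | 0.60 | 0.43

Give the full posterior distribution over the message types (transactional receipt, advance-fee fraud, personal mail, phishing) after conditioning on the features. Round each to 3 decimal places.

By Bayes' rule with conditional independence, the unnormalized weight for each hypothesis is prior × ∏ likelihoods:
  transactional receipt: 0.14 × 0.60 × 0.54 × 0.15 = 0.006804
  advance-fee fraud: 0.52 × 0.19 × 0.59 × 0.68 = 0.039639
  personal mail: 0.12 × 0.80 × 0.51 × 0.60 = 0.029376
  phishing: 0.22 × 0.95 × 0.15 × 0.43 = 0.01348
Normalizing constant Z = 0.006804 + 0.039639 + 0.029376 + 0.01348 = 0.089299.
P(transactional receipt | evidence) = 0.006804 / 0.089299 ≈ 0.076
P(advance-fee fraud | evidence) = 0.039639 / 0.089299 ≈ 0.444
P(personal mail | evidence) = 0.029376 / 0.089299 ≈ 0.329
P(phishing | evidence) = 0.01348 / 0.089299 ≈ 0.151

0.076, 0.444, 0.329, 0.151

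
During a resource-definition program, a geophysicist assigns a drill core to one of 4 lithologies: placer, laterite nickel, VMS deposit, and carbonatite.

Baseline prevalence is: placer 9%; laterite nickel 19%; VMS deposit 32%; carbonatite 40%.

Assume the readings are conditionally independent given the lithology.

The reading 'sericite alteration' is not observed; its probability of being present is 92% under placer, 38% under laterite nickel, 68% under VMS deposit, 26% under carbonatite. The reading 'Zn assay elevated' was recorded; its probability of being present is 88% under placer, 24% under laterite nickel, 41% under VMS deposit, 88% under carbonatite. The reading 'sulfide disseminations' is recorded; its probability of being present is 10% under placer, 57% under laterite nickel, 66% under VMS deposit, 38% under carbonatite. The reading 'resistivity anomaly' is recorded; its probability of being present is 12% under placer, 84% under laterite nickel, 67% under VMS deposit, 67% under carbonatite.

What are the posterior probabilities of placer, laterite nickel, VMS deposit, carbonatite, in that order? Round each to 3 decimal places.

By Bayes' rule with conditional independence, the unnormalized weight for each hypothesis is prior × ∏ likelihoods (using 1 − P(present | H) for each absent reading):
  placer: 0.09 × (1 − 0.92) × 0.88 × 0.10 × 0.12 = 7.6032e-05
  laterite nickel: 0.19 × (1 − 0.38) × 0.24 × 0.57 × 0.84 = 0.013537
  VMS deposit: 0.32 × (1 − 0.68) × 0.41 × 0.66 × 0.67 = 0.018565
  carbonatite: 0.40 × (1 − 0.26) × 0.88 × 0.38 × 0.67 = 0.066318
Normalizing constant Z = 7.6032e-05 + 0.013537 + 0.018565 + 0.066318 = 0.098496.
P(placer | evidence) = 7.6032e-05 / 0.098496 ≈ 0.001
P(laterite nickel | evidence) = 0.013537 / 0.098496 ≈ 0.137
P(VMS deposit | evidence) = 0.018565 / 0.098496 ≈ 0.188
P(carbonatite | evidence) = 0.066318 / 0.098496 ≈ 0.673

0.001, 0.137, 0.188, 0.673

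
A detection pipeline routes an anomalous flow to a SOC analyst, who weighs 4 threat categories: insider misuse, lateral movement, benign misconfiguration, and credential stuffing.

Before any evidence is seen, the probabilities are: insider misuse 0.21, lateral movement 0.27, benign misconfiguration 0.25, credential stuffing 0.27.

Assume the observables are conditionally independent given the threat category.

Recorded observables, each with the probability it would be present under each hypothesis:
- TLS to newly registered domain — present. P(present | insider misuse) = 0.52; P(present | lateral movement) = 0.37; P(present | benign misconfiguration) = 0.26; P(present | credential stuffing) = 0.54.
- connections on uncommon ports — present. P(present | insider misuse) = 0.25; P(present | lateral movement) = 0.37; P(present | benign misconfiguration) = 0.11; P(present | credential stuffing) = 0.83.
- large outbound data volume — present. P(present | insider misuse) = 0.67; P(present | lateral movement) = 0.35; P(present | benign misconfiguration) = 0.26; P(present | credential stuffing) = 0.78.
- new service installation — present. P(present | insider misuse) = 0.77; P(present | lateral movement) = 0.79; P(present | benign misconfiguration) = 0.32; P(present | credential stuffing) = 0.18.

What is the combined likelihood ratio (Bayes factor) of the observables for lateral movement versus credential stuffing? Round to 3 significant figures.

0.602

The Bayes factor is the ratio of the joint likelihoods of the observable pattern under the two hypotheses.
  lateral movement: 0.37 × 0.37 × 0.35 × 0.79 = 0.037853
  credential stuffing: 0.54 × 0.83 × 0.78 × 0.18 = 0.062927
Bayes factor = 0.037853 / 0.062927 ≈ 0.602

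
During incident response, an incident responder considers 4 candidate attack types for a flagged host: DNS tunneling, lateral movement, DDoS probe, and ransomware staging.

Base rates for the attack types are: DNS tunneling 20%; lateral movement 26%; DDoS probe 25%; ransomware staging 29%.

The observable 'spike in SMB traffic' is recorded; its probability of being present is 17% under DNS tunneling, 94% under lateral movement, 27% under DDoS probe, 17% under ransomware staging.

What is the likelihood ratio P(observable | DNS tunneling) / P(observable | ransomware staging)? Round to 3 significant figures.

1.00

Likelihood of this observable under each hypothesis:
  DNS tunneling: 0.17
  ransomware staging: 0.17
Bayes factor = 0.17 / 0.17 ≈ 1.00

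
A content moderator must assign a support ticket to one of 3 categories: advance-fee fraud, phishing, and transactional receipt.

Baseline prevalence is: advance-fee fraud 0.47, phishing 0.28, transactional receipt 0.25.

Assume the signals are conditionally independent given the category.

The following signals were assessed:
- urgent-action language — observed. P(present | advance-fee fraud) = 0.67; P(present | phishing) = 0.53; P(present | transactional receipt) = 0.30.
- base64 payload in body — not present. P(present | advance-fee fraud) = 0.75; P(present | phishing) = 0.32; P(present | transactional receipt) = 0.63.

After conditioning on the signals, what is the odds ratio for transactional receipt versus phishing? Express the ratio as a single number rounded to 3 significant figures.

Unnormalized posterior weight (prior times the signal likelihoods) for each of the two hypotheses (using 1 − P(present | H) for each absent signal):
  transactional receipt: 0.25 × 0.30 × (1 − 0.63) = 0.02775
  phishing: 0.28 × 0.53 × (1 − 0.32) = 0.10091
Odds(transactional receipt : phishing) = 0.02775 / 0.10091 ≈ 0.275.

0.275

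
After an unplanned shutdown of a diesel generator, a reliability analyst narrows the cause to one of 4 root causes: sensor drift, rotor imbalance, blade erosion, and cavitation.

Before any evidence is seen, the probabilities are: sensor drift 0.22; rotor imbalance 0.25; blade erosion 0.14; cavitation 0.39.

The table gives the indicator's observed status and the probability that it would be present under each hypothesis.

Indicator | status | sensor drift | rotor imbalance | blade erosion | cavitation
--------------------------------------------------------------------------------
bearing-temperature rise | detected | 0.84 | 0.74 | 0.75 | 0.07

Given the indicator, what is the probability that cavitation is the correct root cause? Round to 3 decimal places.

0.054

Multiply each prior by the likelihood of the indicator:
  sensor drift: 0.22 × 0.84 = 0.1848
  rotor imbalance: 0.25 × 0.74 = 0.185
  blade erosion: 0.14 × 0.75 = 0.105
  cavitation: 0.39 × 0.07 = 0.0273
Marginal likelihood of the evidence = 0.5021.
P(cavitation | evidence) = 0.0273 / 0.5021 ≈ 0.054.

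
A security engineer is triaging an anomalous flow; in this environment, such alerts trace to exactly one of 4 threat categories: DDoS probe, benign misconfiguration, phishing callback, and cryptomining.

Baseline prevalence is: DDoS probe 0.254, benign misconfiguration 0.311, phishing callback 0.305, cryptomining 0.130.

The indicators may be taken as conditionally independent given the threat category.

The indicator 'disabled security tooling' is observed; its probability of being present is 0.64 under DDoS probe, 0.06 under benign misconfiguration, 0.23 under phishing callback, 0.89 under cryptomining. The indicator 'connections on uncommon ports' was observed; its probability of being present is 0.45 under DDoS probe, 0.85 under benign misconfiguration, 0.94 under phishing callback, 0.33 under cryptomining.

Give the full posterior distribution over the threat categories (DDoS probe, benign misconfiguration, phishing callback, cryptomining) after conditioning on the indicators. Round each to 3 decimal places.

0.379, 0.082, 0.341, 0.198

For each hypothesis, the unnormalized posterior weight is prior × product of the indicator likelihoods:
  DDoS probe: 0.254 × 0.64 × 0.45 = 0.073152
  benign misconfiguration: 0.311 × 0.06 × 0.85 = 0.015861
  phishing callback: 0.305 × 0.23 × 0.94 = 0.065941
  cryptomining: 0.130 × 0.89 × 0.33 = 0.038181
Marginal likelihood of the evidence = 0.19314.
P(DDoS probe | evidence) = 0.073152 / 0.19314 ≈ 0.379
P(benign misconfiguration | evidence) = 0.015861 / 0.19314 ≈ 0.082
P(phishing callback | evidence) = 0.065941 / 0.19314 ≈ 0.341
P(cryptomining | evidence) = 0.038181 / 0.19314 ≈ 0.198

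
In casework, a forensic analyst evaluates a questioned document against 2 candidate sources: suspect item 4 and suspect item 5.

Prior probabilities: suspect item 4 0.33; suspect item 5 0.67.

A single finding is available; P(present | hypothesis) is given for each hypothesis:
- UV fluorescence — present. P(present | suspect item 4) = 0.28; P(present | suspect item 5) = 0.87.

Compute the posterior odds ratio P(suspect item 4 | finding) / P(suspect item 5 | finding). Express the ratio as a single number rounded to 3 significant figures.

Unnormalized posterior weight (prior times the finding likelihood) for each of the two hypotheses:
  suspect item 4: 0.33 × 0.28 = 0.0924
  suspect item 5: 0.67 × 0.87 = 0.5829
Odds(suspect item 4 : suspect item 5) = 0.0924 / 0.5829 ≈ 0.159.

0.159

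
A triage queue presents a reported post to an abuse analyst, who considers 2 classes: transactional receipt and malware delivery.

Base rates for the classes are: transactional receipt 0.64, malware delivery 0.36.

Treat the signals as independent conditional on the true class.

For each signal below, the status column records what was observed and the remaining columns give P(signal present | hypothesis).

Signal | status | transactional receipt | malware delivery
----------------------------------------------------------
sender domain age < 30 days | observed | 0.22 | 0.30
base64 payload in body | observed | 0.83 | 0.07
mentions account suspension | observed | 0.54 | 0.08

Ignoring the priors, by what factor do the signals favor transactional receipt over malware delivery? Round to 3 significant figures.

58.7

The Bayes factor is the ratio of the joint likelihoods of the signal pattern under the two hypotheses.
  transactional receipt: 0.22 × 0.83 × 0.54 = 0.098604
  malware delivery: 0.30 × 0.07 × 0.08 = 0.00168
Bayes factor = 0.098604 / 0.00168 ≈ 58.7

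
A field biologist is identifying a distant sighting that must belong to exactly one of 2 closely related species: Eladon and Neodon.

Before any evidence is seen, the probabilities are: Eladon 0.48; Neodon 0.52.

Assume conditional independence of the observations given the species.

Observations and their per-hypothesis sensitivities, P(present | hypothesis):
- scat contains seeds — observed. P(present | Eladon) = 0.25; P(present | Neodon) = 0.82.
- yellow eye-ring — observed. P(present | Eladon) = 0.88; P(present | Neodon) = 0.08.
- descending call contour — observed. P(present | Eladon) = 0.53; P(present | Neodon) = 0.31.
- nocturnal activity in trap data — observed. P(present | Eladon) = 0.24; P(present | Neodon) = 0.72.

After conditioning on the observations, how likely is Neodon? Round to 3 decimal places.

Multiply each prior by the joint likelihood of the evidence pattern:
  Eladon: 0.48 × 0.25 × 0.88 × 0.53 × 0.24 = 0.013432
  Neodon: 0.52 × 0.82 × 0.08 × 0.31 × 0.72 = 0.0076138
The unnormalized weights sum to 0.021046.
P(Neodon | evidence) = 0.0076138 / 0.021046 ≈ 0.362.

0.362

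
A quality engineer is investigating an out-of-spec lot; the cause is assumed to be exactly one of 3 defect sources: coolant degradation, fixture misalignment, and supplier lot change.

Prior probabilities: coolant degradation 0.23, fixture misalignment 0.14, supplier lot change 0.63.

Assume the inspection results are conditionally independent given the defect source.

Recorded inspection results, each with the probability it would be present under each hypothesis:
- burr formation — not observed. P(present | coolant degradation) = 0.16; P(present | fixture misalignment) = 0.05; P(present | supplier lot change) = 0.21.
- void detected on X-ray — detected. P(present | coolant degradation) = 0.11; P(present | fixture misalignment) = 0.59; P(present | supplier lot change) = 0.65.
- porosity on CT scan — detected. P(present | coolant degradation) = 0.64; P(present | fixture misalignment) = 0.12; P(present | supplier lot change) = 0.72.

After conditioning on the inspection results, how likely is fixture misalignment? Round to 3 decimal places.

0.037

Multiply each prior by the joint likelihood of the inspection result pattern (using 1 − P(present | H) for each absent inspection result):
  coolant degradation: 0.23 × (1 − 0.16) × 0.11 × 0.64 = 0.013601
  fixture misalignment: 0.14 × (1 − 0.05) × 0.59 × 0.12 = 0.0094164
  supplier lot change: 0.63 × (1 − 0.21) × 0.65 × 0.72 = 0.23292
The unnormalized weights sum to 0.25594.
P(fixture misalignment | evidence) = 0.0094164 / 0.25594 ≈ 0.037.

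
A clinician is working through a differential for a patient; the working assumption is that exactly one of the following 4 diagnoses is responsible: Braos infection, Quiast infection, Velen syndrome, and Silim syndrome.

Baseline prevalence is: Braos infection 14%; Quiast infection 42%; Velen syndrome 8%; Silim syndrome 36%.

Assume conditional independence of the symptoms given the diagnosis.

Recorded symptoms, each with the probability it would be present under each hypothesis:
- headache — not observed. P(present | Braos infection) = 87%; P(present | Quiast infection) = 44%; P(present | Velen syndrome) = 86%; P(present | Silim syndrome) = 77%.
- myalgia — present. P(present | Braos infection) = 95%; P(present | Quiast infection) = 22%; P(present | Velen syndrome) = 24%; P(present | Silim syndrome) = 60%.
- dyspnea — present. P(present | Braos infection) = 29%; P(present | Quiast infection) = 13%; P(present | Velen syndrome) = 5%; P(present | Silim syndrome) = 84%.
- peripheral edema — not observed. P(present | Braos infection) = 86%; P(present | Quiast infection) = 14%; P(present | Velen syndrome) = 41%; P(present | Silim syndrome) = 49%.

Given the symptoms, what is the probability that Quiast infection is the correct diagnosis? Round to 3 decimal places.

By Bayes' rule with conditional independence, the unnormalized weight for each hypothesis is prior × ∏ likelihoods (using 1 − P(present | H) for each absent symptom):
  Braos infection: 0.14 × (1 − 0.87) × 0.95 × 0.29 × (1 − 0.86) = 0.00070197
  Quiast infection: 0.42 × (1 − 0.44) × 0.22 × 0.13 × (1 − 0.14) = 0.005785
  Velen syndrome: 0.08 × (1 − 0.86) × 0.24 × 0.05 × (1 − 0.41) = 7.9296e-05
  Silim syndrome: 0.36 × (1 − 0.77) × 0.60 × 0.84 × (1 − 0.49) = 0.021283
Marginal likelihood of the evidence = 0.027849.
P(Quiast infection | evidence) = 0.005785 / 0.027849 ≈ 0.208.

0.208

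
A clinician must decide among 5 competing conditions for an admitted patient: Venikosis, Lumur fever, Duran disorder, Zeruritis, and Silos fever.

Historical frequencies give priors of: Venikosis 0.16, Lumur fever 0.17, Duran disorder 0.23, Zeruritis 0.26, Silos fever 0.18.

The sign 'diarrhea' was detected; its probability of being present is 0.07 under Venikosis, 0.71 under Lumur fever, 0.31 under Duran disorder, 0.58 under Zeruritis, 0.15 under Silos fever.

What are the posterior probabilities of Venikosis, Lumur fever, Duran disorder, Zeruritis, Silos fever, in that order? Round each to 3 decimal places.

0.029, 0.317, 0.187, 0.396, 0.071

Multiply each prior by the likelihood of the sign:
  Venikosis: 0.16 × 0.07 = 0.0112
  Lumur fever: 0.17 × 0.71 = 0.1207
  Duran disorder: 0.23 × 0.31 = 0.0713
  Zeruritis: 0.26 × 0.58 = 0.1508
  Silos fever: 0.18 × 0.15 = 0.027
The unnormalized weights sum to 0.381.
P(Venikosis | evidence) = 0.0112 / 0.381 ≈ 0.029
P(Lumur fever | evidence) = 0.1207 / 0.381 ≈ 0.317
P(Duran disorder | evidence) = 0.0713 / 0.381 ≈ 0.187
P(Zeruritis | evidence) = 0.1508 / 0.381 ≈ 0.396
P(Silos fever | evidence) = 0.027 / 0.381 ≈ 0.071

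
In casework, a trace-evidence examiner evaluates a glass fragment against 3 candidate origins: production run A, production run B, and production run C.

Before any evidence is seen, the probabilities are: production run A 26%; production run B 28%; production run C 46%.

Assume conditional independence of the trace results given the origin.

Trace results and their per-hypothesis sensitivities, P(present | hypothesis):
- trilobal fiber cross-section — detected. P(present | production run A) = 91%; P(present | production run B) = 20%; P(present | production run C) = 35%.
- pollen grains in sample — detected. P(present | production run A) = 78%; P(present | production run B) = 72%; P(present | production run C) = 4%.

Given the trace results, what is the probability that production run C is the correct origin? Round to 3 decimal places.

For each hypothesis, the unnormalized posterior weight is prior × product of the trace result likelihoods:
  production run A: 0.26 × 0.91 × 0.78 = 0.18455
  production run B: 0.28 × 0.20 × 0.72 = 0.04032
  production run C: 0.46 × 0.35 × 0.04 = 0.00644
The unnormalized weights sum to 0.23131.
P(production run C | evidence) = 0.00644 / 0.23131 ≈ 0.028.

0.028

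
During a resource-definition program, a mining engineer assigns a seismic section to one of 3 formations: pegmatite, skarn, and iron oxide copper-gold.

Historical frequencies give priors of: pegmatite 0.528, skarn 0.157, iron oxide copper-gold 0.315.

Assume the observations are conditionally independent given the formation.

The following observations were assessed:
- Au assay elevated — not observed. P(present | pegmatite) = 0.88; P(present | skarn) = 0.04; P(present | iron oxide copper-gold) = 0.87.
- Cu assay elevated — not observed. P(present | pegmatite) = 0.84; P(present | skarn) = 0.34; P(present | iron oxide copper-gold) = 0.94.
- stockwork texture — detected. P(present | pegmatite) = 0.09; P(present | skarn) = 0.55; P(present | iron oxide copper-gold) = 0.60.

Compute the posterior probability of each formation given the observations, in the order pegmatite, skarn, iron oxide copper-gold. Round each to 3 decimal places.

For each hypothesis, the unnormalized posterior weight is prior × product of the observation likelihoods (using 1 − P(present | H) for each absent observation):
  pegmatite: 0.528 × (1 − 0.88) × (1 − 0.84) × 0.09 = 0.00091238
  skarn: 0.157 × (1 − 0.04) × (1 − 0.34) × 0.55 = 0.054711
  iron oxide copper-gold: 0.315 × (1 − 0.87) × (1 − 0.94) × 0.60 = 0.0014742
Normalizing constant Z = 0.00091238 + 0.054711 + 0.0014742 = 0.057098.
P(pegmatite | evidence) = 0.00091238 / 0.057098 ≈ 0.016
P(skarn | evidence) = 0.054711 / 0.057098 ≈ 0.958
P(iron oxide copper-gold | evidence) = 0.0014742 / 0.057098 ≈ 0.026

0.016, 0.958, 0.026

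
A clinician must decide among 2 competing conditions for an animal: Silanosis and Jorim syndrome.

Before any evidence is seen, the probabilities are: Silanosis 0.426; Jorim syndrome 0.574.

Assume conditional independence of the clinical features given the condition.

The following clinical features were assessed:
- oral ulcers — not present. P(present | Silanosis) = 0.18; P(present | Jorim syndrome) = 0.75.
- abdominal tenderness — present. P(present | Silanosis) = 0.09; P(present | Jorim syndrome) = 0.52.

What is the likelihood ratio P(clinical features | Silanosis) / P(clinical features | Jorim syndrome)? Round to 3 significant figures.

0.568

Joint likelihood of the clinical feature pattern under each hypothesis (using 1 − P(present | H) for each absent clinical feature):
  Silanosis: (1 − 0.18) × 0.09 = 0.0738
  Jorim syndrome: (1 − 0.75) × 0.52 = 0.13
Bayes factor = 0.0738 / 0.13 ≈ 0.568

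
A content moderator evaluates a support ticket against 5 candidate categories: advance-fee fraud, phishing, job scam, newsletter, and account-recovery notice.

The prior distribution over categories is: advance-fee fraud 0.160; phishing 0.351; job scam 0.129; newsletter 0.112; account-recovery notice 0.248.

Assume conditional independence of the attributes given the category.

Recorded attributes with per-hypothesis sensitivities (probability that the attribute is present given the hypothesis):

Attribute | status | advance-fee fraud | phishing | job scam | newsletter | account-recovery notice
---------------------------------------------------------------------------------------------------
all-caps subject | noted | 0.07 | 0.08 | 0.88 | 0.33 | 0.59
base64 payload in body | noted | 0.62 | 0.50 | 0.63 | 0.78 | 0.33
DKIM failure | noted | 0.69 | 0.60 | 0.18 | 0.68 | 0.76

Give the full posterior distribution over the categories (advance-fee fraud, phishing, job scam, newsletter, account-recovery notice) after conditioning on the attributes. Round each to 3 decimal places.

0.058, 0.102, 0.156, 0.238, 0.445

By Bayes' rule with conditional independence, the unnormalized weight for each hypothesis is prior × ∏ likelihoods:
  advance-fee fraud: 0.160 × 0.07 × 0.62 × 0.69 = 0.0047914
  phishing: 0.351 × 0.08 × 0.50 × 0.60 = 0.008424
  job scam: 0.129 × 0.88 × 0.63 × 0.18 = 0.012873
  newsletter: 0.112 × 0.33 × 0.78 × 0.68 = 0.019604
  account-recovery notice: 0.248 × 0.59 × 0.33 × 0.76 = 0.036697
The unnormalized weights sum to 0.082389.
P(advance-fee fraud | evidence) = 0.0047914 / 0.082389 ≈ 0.058
P(phishing | evidence) = 0.008424 / 0.082389 ≈ 0.102
P(job scam | evidence) = 0.012873 / 0.082389 ≈ 0.156
P(newsletter | evidence) = 0.019604 / 0.082389 ≈ 0.238
P(account-recovery notice | evidence) = 0.036697 / 0.082389 ≈ 0.445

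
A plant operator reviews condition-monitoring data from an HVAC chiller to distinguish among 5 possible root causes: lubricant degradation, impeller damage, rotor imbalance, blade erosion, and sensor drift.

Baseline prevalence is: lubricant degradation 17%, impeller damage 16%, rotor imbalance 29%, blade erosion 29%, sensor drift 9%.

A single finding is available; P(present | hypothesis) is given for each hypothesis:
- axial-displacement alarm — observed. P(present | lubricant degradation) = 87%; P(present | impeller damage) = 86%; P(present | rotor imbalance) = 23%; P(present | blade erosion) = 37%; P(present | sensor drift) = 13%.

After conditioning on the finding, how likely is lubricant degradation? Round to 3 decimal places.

For each hypothesis, the unnormalized posterior weight is prior × likelihood:
  lubricant degradation: 0.17 × 0.87 = 0.1479
  impeller damage: 0.16 × 0.86 = 0.1376
  rotor imbalance: 0.29 × 0.23 = 0.0667
  blade erosion: 0.29 × 0.37 = 0.1073
  sensor drift: 0.09 × 0.13 = 0.0117
Normalizing constant Z = 0.1479 + 0.1376 + 0.0667 + 0.1073 + 0.0117 = 0.4712.
P(lubricant degradation | evidence) = 0.1479 / 0.4712 ≈ 0.314.

0.314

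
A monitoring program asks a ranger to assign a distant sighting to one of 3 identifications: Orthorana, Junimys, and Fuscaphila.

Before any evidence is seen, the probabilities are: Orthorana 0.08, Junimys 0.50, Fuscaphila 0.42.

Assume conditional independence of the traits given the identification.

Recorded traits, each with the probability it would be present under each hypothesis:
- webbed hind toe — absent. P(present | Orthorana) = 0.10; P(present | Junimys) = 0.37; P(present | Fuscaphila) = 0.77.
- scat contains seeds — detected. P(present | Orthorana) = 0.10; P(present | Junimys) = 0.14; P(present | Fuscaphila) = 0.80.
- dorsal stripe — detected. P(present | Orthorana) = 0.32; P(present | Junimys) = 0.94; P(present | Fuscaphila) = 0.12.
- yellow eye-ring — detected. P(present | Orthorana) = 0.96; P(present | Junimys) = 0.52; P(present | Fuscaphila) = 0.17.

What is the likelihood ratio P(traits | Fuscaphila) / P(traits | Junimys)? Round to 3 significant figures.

Take the product of per-trait likelihoods under each hypothesis (using 1 − P(present | H) for each absent trait), then divide.
  Fuscaphila: (1 − 0.77) × 0.80 × 0.12 × 0.17 = 0.0037536
  Junimys: (1 − 0.37) × 0.14 × 0.94 × 0.52 = 0.043112
Bayes factor = 0.0037536 / 0.043112 ≈ 0.0871

0.0871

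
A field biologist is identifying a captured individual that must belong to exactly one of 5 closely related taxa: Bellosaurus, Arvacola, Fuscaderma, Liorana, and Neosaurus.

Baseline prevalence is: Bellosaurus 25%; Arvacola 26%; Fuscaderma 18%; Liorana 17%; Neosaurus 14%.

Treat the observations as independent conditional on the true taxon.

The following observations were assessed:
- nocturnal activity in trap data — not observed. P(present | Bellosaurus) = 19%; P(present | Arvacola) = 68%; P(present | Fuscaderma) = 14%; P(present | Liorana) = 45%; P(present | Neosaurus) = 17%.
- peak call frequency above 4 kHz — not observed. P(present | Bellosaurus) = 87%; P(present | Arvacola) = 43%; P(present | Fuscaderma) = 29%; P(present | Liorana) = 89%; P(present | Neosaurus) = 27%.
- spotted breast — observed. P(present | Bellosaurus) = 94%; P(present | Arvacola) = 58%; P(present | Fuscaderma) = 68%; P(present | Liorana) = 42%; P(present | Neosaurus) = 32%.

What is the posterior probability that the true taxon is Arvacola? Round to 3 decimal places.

By Bayes' rule with conditional independence, the unnormalized weight for each hypothesis is prior × ∏ likelihoods (using 1 − P(present | H) for each absent observation):
  Bellosaurus: 0.25 × (1 − 0.19) × (1 − 0.87) × 0.94 = 0.024746
  Arvacola: 0.26 × (1 − 0.68) × (1 − 0.43) × 0.58 = 0.027506
  Fuscaderma: 0.18 × (1 − 0.14) × (1 − 0.29) × 0.68 = 0.074737
  Liorana: 0.17 × (1 − 0.45) × (1 − 0.89) × 0.42 = 0.0043197
  Neosaurus: 0.14 × (1 − 0.17) × (1 − 0.27) × 0.32 = 0.027144
The unnormalized weights sum to 0.15845.
P(Arvacola | evidence) = 0.027506 / 0.15845 ≈ 0.174.

0.174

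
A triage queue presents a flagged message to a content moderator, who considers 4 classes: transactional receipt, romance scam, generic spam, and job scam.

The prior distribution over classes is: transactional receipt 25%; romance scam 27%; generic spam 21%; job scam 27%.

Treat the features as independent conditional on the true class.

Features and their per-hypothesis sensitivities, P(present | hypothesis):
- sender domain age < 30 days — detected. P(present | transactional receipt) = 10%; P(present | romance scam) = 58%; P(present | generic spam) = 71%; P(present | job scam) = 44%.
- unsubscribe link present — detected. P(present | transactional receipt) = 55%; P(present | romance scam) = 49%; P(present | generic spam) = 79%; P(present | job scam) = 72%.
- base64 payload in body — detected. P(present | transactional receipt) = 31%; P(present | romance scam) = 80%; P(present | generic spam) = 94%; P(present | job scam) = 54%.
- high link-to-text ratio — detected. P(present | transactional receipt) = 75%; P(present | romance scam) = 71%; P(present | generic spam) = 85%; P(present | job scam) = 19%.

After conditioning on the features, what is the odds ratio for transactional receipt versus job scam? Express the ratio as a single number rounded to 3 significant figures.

Posterior odds equal prior odds times the likelihood ratio; only the two competing hypotheses matter.
  transactional receipt: 0.25 × 0.10 × 0.55 × 0.31 × 0.75 = 0.0031969
  job scam: 0.27 × 0.44 × 0.72 × 0.54 × 0.19 = 0.008776
Odds(transactional receipt : job scam) = 0.0031969 / 0.008776 ≈ 0.364.

0.364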